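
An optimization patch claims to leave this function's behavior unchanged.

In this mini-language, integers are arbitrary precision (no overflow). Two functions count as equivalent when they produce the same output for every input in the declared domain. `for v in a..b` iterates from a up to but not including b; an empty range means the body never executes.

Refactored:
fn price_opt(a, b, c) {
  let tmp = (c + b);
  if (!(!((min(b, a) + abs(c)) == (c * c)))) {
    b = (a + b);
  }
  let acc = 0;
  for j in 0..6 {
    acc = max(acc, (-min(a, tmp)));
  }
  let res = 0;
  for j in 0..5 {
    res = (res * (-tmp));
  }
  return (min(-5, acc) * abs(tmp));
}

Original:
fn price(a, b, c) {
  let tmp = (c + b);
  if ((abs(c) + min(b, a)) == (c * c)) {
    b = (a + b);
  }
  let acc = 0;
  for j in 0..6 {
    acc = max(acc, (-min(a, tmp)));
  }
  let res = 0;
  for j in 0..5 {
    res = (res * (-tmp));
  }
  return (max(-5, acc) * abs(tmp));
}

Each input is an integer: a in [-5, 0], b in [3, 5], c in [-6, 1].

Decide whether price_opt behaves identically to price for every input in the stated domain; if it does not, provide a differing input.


Input a=-5, b=3, c=-6: 15 from price versus -15 from price_opt.
verdict: not equivalent; witness: a=-5, b=3, c=-6


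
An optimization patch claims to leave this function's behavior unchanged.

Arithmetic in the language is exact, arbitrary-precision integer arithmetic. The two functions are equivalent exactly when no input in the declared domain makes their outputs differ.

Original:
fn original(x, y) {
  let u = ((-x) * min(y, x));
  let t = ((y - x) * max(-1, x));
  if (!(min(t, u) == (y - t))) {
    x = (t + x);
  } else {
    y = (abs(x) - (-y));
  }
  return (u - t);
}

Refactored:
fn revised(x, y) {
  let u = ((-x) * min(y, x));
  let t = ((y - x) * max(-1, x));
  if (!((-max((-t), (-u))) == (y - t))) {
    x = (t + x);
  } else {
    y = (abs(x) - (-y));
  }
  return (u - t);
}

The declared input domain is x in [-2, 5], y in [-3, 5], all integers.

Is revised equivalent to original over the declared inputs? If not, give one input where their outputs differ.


Side by side, the visible changes include: min/max/abs usage differs.
Spot check at x=5, y=-1 — original: u = 5; t = -30; (!(min(t, u) == (y - t))) -> true; x = -25; return 35. revised: u = 5; t = -30; (!((-max((-t), (-u))) == (y - t))) -> true; x = -25; return 35. Both give 35.
Every one of the 72 inputs gives matching results.
verdict: equivalent


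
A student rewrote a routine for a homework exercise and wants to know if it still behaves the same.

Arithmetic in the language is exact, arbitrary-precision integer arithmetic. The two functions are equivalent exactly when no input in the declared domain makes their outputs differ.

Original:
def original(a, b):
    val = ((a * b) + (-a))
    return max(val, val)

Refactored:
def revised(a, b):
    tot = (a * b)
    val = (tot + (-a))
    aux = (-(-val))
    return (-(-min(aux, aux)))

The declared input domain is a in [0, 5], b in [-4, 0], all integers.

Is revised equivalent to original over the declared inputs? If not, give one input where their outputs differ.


One difference looks behavioral, but it never changes the outcome for any declared input; all 30 inputs agree.
verdict: equivalent


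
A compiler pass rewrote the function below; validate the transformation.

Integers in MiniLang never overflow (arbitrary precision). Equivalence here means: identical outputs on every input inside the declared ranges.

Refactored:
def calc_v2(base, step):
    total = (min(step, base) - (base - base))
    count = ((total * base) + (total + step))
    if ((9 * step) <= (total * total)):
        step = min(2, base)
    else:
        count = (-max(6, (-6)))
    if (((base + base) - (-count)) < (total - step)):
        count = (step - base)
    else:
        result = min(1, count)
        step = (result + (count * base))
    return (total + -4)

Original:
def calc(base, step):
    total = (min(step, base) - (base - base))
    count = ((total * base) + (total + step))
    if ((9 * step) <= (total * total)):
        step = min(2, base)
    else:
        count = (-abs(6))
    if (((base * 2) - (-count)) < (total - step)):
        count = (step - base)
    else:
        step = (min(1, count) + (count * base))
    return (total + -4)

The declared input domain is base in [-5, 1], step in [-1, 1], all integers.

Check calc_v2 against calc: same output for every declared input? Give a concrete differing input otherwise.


Side by side, the visible changes include: statement counts differ, and constant usage differs, and arithmetic usage differs, and min/max/abs usage differs, and local variable names differ.
One worked example (base=-1, step=0) — calc: total = -1; count = 0; ((9 * step) <= (total * total)) -> true; step = -1; (((base * 2) - (-count)) < (total - step)) -> true; count = 0; return -5; calc_v2: total = -1; count = 0; ((9 * step) <= (total * total)) -> true; step = -1; (((base + base) - (-count)) < (total - step)) -> true; count = 0; return -5; agreement on -5.
Sweeping the whole domain (21 inputs) finds no disagreement.
verdict: equivalent


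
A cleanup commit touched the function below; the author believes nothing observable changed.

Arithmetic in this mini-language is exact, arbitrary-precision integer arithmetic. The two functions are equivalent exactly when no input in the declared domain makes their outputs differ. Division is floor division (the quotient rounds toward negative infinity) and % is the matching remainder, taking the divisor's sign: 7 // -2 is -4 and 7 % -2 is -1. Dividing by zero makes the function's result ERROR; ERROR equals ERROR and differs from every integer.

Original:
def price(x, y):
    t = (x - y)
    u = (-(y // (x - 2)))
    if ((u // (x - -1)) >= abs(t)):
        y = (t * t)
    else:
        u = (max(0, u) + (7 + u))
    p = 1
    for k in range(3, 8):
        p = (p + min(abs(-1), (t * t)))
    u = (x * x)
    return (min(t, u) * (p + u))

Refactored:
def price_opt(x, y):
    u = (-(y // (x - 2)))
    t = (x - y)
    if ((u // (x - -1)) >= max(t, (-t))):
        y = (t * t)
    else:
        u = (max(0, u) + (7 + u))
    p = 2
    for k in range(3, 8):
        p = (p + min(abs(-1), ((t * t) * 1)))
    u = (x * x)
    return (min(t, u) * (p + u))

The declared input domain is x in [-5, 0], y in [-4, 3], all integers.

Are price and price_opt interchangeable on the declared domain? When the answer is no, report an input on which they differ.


There is a counterexample at x=-5, y=-4: -31 on one side, -32 on the other.
price: t=-1, then u=0, then ((u // (x - -1)) >= abs(t)) is false, then u=7, then p=1, then (k=3), then p=2, then (k=4), then p=3, then (k=5), then p=4, then (k=6), then p=5, then (k=7), then p=6, then u=25, then returns -31
price_opt: u=0, then t=-1, then ((u // (x - -1)) >= max(t, (-t))) is false, then u=7, then p=2, then (k=3), then p=3, then (k=4), then p=4, then (k=5), then p=5, then (k=6), then p=6, then (k=7), then p=7, then u=25, then returns -32
verdict: not equivalent; witness: x=-5, y=-4


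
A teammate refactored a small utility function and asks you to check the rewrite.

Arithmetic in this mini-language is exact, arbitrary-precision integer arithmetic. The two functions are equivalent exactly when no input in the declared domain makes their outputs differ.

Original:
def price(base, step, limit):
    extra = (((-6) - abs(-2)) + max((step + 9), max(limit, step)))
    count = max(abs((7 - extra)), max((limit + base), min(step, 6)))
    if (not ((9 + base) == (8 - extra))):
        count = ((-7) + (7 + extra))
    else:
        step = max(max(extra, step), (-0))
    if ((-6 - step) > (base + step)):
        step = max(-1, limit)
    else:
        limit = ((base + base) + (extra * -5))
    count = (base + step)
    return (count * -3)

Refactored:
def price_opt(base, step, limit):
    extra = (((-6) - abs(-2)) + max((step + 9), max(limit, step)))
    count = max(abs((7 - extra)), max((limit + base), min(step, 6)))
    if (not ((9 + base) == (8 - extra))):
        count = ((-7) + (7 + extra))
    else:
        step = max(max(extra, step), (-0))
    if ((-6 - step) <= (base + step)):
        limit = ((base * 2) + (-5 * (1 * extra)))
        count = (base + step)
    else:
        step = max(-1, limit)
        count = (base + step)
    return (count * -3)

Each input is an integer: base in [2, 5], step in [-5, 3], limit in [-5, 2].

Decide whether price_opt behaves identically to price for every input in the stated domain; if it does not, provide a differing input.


Comparing the listings, the differences include: statement counts differ; also constant usage differs; also comparison usage differs; also arithmetic usage differs.
As a probe, take base=4, step=-3, limit=-1: price runs extra becomes -2; next count becomes 9; next (not ((9 + base) == (8 - extra))) evaluates to true; next count becomes -2; next ((-6 - step) > (base + step)) evaluates to false; next limit becomes 18; next count becomes 1; next final value -3; price_opt runs extra becomes -2; next count becomes 9; next (not ((9 + base) == (8 - extra))) evaluates to true; next count becomes -2; next ((-6 - step) <= (base + step)) evaluates to true; next limit becomes 18; next count becomes 1; next final value -3; both end at -3.
Every one of the 288 inputs gives matching results.
verdict: equivalent


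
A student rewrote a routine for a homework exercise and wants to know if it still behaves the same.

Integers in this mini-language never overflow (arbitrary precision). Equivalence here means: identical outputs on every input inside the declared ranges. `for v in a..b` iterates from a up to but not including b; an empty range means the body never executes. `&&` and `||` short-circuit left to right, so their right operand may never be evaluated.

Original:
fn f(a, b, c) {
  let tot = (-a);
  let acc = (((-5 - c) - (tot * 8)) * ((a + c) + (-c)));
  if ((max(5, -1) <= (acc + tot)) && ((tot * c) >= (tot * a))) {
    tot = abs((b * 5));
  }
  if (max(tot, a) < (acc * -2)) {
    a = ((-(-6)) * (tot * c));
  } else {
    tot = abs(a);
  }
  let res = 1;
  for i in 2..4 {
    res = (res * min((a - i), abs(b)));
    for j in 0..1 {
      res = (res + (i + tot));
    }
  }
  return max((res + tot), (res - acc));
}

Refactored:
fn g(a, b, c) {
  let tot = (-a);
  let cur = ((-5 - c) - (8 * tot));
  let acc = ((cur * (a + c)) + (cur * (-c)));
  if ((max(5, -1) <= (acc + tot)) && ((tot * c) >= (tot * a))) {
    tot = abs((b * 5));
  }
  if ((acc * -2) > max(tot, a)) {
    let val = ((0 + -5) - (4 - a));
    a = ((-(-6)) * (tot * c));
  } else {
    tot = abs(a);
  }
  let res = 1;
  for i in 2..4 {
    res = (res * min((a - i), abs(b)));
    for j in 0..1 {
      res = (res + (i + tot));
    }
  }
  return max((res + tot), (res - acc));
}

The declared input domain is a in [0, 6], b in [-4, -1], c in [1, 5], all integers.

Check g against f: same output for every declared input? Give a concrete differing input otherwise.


Reading the diff, among the changes: local variable names differ; and statement counts differ; and constant usage differs; and comparison usage differs; and arithmetic usage differs.
One worked example (a=0, b=-3, c=2) — f: tot=0, then acc=0, then ((max(5, -1) <= (acc + tot)) && ((tot * c) >= (tot * a))) is false, then (max(tot, a) < (acc * -2)) is false, then tot=0, then res=1, then (i=2), then res=-2, then (j=0), then res=0, then (i=3), then res=0, then (j=0), then res=3, then returns 3; g: tot=0, then cur=-7, then acc=0, then ((max(5, -1) <= (acc + tot)) && ((tot * c) >= (tot * a))) is false, then ((acc * -2) > max(tot, a)) is false, then tot=0, then res=1, then (i=2), then res=-2, then (j=0), then res=0, then (i=3), then res=0, then (j=0), then res=3, then returns 3; agreement on 3.
Sweeping the whole domain (140 inputs) finds no disagreement.
verdict: equivalent


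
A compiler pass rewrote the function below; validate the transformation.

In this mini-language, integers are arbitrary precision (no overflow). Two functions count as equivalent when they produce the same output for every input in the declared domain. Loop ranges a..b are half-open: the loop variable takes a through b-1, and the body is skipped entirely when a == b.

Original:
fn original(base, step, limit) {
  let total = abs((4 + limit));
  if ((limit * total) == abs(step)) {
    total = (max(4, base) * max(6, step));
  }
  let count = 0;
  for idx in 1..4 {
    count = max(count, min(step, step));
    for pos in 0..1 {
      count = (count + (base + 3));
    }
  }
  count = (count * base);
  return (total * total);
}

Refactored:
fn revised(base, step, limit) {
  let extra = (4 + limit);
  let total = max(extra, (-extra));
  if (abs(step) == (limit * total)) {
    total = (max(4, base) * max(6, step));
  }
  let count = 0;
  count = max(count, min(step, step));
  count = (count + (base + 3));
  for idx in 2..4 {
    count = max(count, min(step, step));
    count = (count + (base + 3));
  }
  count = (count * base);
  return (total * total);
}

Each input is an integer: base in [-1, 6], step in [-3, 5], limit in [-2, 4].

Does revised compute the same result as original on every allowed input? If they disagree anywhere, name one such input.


Side by side, the visible changes include: arithmetic usage differs, loop structure differs, constant usage differs, statement counts differ, min/max/abs usage differs, local variable names differ.
Spot check at base=6, step=4, limit=2 — original: total becomes 6; next ((limit * total) == abs(step)) evaluates to false; next count becomes 0; next at idx=1:; next count becomes 4; next at pos=0:; next count becomes 13; next at idx=2:; next count becomes 13; next at pos=0:; next count becomes 22; next at idx=3:; next count becomes 22; next at pos=0:; next count becomes 31; next count becomes 186; next final value 36. revised: extra becomes 6; next total becomes 6; next (abs(step) == (limit * total)) evaluates to false; next count becomes 0; next count becomes 4; next count becomes 13; next at idx=2:; next count becomes 13; next count becomes 22; next at idx=3:; next count becomes 22; next count becomes 31; next count becomes 186; next final value 36. Both give 36.
Across all 504 domain points the two functions coincide.
verdict: equivalent


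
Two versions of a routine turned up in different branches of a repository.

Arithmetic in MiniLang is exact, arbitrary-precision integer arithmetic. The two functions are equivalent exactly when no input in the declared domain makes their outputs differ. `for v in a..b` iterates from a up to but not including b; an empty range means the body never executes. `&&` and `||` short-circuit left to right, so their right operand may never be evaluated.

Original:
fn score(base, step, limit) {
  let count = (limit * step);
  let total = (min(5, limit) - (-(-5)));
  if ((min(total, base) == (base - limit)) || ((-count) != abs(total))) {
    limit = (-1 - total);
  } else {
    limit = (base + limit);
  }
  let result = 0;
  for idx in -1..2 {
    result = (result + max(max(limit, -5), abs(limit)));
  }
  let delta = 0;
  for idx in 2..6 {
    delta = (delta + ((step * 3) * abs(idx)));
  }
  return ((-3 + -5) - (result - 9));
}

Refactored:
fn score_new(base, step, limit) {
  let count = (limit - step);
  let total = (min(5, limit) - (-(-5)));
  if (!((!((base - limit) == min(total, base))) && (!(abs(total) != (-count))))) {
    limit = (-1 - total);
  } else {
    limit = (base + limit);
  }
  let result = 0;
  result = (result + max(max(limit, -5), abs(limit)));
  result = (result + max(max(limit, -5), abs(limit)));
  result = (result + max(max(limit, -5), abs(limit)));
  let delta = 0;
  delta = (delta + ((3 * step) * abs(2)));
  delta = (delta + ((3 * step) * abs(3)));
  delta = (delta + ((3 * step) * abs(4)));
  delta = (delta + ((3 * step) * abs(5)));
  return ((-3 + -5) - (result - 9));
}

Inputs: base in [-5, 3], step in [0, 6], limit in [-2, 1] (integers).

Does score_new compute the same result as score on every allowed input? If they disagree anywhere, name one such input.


At base=-5, step=5, limit=-2: score gives -17, score_new gives -20.
verdict: not equivalent; witness: base=-5, step=5, limit=-2


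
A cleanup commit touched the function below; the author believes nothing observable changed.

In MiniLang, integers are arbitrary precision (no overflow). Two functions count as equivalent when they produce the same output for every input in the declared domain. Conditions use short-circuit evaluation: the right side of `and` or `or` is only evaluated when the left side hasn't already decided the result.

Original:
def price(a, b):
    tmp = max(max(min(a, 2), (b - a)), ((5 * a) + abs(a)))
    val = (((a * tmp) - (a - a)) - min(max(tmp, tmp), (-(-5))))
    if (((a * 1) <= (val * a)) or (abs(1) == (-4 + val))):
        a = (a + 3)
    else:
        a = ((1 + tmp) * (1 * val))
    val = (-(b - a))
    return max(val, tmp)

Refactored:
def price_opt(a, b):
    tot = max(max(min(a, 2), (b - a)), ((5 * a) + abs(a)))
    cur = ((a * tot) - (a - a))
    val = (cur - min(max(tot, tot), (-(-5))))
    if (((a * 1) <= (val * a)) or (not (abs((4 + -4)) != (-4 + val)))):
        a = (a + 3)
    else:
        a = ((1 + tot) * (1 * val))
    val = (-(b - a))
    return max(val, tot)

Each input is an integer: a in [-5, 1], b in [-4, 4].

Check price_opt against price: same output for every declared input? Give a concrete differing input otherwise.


One difference looks behavioral, but it never changes the outcome for any declared input; all 63 inputs agree.
verdict: equivalent


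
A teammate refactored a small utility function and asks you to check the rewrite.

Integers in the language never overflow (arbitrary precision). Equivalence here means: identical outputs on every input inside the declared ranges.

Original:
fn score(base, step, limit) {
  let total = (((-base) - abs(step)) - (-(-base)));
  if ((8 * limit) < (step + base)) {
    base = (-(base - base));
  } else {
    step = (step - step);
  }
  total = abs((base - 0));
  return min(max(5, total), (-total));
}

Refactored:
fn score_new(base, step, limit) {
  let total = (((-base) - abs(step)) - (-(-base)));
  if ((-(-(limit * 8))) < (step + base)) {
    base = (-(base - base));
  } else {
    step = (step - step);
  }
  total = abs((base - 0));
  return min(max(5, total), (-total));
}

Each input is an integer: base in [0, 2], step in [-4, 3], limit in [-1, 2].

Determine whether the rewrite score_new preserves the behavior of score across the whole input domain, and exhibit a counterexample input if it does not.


Equivalent — the differences include same computation, different form, yet no declared input distinguishes the two.
As a probe, take base=1, step=2, limit=1: score runs total := -4 | ((8 * limit) < (step + base)): false | step := 0 | total := 1 | result -1; score_new runs total := -4 | ((-(-(limit * 8))) < (step + base)): false | step := 0 | total := 1 | result -1; both end at -1.
An exhaustive pass over the 96 declared inputs shows identical outputs.
verdict: equivalent


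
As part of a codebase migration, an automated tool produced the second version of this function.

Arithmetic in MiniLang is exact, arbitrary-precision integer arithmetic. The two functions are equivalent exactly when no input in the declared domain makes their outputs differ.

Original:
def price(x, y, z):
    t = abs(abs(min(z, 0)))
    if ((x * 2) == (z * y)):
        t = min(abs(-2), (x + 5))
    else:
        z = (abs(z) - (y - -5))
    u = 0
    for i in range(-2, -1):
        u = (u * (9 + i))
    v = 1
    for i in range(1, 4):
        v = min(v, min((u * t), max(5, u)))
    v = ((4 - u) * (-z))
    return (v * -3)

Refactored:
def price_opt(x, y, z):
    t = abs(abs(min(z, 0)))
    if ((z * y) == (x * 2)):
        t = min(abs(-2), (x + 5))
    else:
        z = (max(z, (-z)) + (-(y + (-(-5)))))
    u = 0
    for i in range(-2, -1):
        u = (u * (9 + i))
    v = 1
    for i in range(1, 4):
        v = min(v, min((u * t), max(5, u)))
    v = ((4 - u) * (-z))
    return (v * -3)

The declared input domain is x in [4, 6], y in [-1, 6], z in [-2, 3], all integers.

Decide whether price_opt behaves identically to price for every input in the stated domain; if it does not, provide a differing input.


Changes here: min/max/abs usage differs, plus arithmetic usage differs; the full 144-point sweep finds no disagreement.
verdict: equivalent


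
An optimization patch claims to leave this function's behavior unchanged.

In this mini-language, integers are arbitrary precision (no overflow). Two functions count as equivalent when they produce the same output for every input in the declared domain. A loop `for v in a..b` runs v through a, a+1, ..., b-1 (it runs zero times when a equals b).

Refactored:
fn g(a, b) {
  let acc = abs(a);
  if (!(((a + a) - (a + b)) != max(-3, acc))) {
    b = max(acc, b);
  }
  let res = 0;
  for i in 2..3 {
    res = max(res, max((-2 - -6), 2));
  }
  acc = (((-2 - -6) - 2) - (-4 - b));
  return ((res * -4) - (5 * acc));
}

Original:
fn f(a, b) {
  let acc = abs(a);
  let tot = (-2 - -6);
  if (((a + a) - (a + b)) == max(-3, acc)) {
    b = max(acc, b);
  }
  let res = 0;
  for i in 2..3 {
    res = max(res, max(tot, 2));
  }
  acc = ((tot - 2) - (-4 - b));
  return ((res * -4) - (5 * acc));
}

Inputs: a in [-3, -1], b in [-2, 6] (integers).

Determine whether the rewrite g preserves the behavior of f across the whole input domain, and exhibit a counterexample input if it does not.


Differences: arithmetic usage differs, statement counts differ, local variable names differ, boolean connective usage differs, comparison usage differs, constant usage differs — yet all 27 inputs agree.
verdict: equivalent


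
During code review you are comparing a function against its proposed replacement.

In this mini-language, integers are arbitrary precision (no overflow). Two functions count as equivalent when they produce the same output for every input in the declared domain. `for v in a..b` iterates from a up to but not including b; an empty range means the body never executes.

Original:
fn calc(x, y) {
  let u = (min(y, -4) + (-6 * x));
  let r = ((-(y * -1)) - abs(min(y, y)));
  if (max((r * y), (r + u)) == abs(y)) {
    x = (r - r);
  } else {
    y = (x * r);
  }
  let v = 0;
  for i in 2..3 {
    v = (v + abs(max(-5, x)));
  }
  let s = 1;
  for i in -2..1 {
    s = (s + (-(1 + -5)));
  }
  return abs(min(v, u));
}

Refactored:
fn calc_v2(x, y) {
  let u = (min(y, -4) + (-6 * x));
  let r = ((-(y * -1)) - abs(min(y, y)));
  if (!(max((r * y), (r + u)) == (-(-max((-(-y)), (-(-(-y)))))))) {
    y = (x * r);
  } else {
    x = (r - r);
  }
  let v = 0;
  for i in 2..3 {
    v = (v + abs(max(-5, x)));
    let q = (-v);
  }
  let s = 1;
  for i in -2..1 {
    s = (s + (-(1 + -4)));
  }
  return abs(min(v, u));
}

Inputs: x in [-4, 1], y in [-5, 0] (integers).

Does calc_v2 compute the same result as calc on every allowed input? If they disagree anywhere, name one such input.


The one real change (`-5` became `-4`) has no effect anywhere in the declared ranges.
Spot check at x=1, y=-4 — calc: u = -10; r = -8; (max((r * y), (r + u)) == abs(y)) -> false; y = -8; v = 0; [i=2]; v = 1; s = 1; [i=-2]; s = 5; [i=-1]; s = 9; [i=0]; s = 13; return 10. calc_v2: u = -10; r = -8; (!(max((r * y), (r + u)) == (-(-max((-(-y)), (-(-(-y)))))))) -> true; y = -8; v = 0; [i=2]; v = 1; q = -1; s = 1; [i=-2]; s = 4; [i=-1]; s = 7; [i=0]; s = 10; return 10. Both give 10.
Sweeping the whole domain (36 inputs) finds no disagreement.
verdict: equivalent


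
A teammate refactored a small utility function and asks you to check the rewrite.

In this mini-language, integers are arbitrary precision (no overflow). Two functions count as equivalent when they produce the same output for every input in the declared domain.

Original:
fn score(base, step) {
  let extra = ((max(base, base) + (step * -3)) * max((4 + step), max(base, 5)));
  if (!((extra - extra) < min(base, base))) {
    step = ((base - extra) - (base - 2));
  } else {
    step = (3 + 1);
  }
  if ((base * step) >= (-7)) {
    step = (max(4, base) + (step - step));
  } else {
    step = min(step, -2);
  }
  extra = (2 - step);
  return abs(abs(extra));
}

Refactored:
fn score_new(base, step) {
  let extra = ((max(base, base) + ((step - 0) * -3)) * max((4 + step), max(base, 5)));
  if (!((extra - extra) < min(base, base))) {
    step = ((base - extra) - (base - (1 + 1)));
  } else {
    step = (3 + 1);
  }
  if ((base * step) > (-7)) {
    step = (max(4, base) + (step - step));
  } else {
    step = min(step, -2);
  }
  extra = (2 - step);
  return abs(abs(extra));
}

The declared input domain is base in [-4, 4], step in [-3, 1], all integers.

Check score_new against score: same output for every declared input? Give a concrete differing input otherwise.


Run the pair on base=-1, step=0.
score: extra becomes -5; next (!((extra - extra) < min(base, base))) evaluates to true; next step becomes 7; next ((base * step) >= (-7)) evaluates to true; next step becomes 4; next extra becomes -2; next final value 2
score_new: extra becomes -5; next (!((extra - extra) < min(base, base))) evaluates to true; next step becomes 7; next ((base * step) > (-7)) evaluates to false; next step becomes -2; next extra becomes 4; next final value 4
2 vs 4 — the two versions disagree here.
verdict: not equivalent; witness: base=-1, step=0


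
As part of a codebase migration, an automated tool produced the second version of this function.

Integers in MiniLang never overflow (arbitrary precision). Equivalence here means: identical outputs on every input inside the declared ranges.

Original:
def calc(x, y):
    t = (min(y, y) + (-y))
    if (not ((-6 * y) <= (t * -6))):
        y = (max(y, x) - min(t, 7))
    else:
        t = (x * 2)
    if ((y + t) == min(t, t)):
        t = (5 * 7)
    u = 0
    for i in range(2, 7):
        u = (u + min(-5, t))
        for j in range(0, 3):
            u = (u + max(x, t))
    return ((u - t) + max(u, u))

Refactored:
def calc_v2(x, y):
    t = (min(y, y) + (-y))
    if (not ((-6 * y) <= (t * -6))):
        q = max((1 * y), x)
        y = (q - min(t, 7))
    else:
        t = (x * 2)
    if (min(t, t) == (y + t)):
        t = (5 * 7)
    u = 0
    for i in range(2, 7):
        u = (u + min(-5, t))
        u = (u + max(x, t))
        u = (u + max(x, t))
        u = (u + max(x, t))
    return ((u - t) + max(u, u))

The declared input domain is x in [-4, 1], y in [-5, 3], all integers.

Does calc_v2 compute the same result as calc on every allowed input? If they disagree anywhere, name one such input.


The two versions differ — the changes include loop structure differs; and min/max/abs usage differs; and statement counts differ; and constant usage differs; and local variable names differ; and arithmetic usage differs.
As a probe, take x=0, y=-3: calc runs t = 0; (not ((-6 * y) <= (t * -6))) -> true; y = 0; ((y + t) == min(t, t)) -> true; t = 35; u = 0; [i=2]; u = -5; [j=0]; u = 30; [j=1]; u = 65; [j=2]; u = 100; [i=3]; u = 95; [j=0]; u = 130; [j=1]; u = 165; [j=2]; u = 200; [i=4]; u = 195; [j=0]; u = 230; [j=1]; u = 265; [j=2]; u = 300; [i=5]; u = 295; [j=0]; u = 330; [j=1]; u = 365; [j=2]; u = 400; [i=6]; u = 395; [j=0]; u = 430; [j=1]; u = 465; [j=2]; u = 500; return 965; calc_v2 runs t = 0; (not ((-6 * y) <= (t * -6))) -> true; q = 0; y = 0; (min(t, t) == (y + t)) -> true; t = 35; u = 0; [i=2]; u = -5; u = 30; u = 65; u = 100; [i=3]; u = 95; u = 130; u = 165; u = 200; [i=4]; u = 195; u = 230; u = 265; u = 300; [i=5]; u = 295; u = 330; u = 365; u = 400; [i=6]; u = 395; u = 430; u = 465; u = 500; return 965; both end at 965.
Sweeping the whole domain (54 inputs) finds no disagreement.
verdict: equivalent


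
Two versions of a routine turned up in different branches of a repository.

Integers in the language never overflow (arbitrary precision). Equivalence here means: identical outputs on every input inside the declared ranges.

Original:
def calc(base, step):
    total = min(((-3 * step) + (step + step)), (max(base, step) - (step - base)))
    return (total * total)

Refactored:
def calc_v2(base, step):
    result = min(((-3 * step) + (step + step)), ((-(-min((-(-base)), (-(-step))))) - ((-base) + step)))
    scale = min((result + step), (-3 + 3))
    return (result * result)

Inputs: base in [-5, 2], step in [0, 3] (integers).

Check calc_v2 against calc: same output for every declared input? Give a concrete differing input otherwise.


Consider the input base=-5, step=0.
calc: total=-5, then returns 25
calc_v2: result=-10, then scale=-10, then returns 100
25 != 100, so the rewrite changes behavior.
verdict: not equivalent; witness: base=-5, step=0


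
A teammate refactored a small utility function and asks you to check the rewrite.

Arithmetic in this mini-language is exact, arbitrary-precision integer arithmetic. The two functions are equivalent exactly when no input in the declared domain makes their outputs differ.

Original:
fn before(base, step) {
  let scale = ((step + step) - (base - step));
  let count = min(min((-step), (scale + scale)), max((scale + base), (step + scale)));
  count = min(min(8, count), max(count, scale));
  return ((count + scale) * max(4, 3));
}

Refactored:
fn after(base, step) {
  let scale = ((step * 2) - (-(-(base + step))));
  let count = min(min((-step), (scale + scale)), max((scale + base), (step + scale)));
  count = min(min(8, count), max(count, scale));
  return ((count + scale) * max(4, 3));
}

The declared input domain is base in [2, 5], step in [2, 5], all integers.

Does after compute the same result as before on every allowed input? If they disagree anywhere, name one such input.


The rewrite breaks on base=2, step=2, where the results are 8 and -8.
before: scale=4, then count=-2, then count=-2, then returns 8
after: scale=0, then count=-2, then count=-2, then returns -8
verdict: not equivalent; witness: base=2, step=2


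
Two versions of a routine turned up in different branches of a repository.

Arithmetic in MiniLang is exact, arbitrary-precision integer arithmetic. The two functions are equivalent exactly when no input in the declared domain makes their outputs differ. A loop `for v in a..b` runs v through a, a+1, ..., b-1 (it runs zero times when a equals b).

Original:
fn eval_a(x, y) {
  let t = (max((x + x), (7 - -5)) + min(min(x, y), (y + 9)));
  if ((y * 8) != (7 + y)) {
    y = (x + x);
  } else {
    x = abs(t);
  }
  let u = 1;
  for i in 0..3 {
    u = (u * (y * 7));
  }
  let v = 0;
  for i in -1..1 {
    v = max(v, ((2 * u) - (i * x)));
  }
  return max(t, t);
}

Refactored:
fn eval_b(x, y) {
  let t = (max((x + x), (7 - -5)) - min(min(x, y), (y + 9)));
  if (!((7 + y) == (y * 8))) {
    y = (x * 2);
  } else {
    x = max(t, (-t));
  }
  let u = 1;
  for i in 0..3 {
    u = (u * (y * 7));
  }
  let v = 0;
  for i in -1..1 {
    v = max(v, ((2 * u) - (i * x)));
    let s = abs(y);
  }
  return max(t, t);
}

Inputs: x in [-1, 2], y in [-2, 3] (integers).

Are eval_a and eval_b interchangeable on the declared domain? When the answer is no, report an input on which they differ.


The rewrite breaks on x=-1, y=-2, where the results are 10 and 14.
eval_a: t = 10; ((y * 8) != (7 + y)) -> true; y = -2; u = 1; [i=0]; u = -14; [i=1]; u = 196; [i=2]; u = -2744; v = 0; [i=-1]; v = 0; [i=0]; v = 0; return 10
eval_b: t = 14; (!((7 + y) == (y * 8))) -> true; y = -2; u = 1; [i=0]; u = -14; [i=1]; u = 196; [i=2]; u = -2744; v = 0; [i=-1]; v = 0; s = 2; [i=0]; v = 0; s = 2; return 14
verdict: not equivalent; witness: x=-1, y=-2


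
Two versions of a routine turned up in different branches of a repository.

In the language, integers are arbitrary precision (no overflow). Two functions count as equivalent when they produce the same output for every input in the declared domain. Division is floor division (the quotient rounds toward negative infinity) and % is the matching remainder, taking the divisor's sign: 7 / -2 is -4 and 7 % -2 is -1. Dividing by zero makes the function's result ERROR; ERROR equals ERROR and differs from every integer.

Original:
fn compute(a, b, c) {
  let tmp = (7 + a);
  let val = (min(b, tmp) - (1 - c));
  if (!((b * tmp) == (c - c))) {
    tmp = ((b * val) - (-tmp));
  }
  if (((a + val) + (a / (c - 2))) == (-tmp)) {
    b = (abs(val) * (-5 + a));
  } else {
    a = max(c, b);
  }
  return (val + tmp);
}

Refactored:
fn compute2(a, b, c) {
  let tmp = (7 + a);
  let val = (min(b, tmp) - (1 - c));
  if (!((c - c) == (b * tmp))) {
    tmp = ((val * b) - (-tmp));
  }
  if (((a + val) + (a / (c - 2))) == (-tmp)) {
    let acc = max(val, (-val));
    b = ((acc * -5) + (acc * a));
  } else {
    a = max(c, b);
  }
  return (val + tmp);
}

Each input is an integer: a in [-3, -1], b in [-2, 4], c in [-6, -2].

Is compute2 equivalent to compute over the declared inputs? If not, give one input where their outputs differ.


Behavior is preserved: although arithmetic usage differs, plus statement counts differ, plus min/max/abs usage differs, plus local variable names differ, the outputs never diverge.
One worked example (a=-2, b=-2, c=-2) — compute: tmp = 5; val = -5; (!((b * tmp) == (c - c))) -> true; tmp = 15; (((a + val) + (a / (c - 2))) == (-tmp)) -> false; a = -2; return 10; compute2: tmp = 5; val = -5; (!((c - c) == (b * tmp))) -> true; tmp = 15; (((a + val) + (a / (c - 2))) == (-tmp)) -> false; a = -2; return 10; agreement on 10.
Sweeping the whole domain (105 inputs) finds no disagreement.
verdict: equivalent


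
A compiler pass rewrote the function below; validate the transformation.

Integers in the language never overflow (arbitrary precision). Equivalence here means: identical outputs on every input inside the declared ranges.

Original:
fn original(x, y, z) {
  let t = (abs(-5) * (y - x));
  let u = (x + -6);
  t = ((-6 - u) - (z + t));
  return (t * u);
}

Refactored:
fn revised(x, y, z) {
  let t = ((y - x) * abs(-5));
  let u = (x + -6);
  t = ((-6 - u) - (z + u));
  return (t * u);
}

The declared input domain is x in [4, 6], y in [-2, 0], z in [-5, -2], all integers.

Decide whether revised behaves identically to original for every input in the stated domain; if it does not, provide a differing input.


There is a counterexample at x=4, y=-2, z=-5: -62 on one side, -6 on the other.
original: t = -30; u = -2; t = 31; return -62
revised: t = -30; u = -2; t = 3; return -6
verdict: not equivalent; witness: x=4, y=-2, z=-5


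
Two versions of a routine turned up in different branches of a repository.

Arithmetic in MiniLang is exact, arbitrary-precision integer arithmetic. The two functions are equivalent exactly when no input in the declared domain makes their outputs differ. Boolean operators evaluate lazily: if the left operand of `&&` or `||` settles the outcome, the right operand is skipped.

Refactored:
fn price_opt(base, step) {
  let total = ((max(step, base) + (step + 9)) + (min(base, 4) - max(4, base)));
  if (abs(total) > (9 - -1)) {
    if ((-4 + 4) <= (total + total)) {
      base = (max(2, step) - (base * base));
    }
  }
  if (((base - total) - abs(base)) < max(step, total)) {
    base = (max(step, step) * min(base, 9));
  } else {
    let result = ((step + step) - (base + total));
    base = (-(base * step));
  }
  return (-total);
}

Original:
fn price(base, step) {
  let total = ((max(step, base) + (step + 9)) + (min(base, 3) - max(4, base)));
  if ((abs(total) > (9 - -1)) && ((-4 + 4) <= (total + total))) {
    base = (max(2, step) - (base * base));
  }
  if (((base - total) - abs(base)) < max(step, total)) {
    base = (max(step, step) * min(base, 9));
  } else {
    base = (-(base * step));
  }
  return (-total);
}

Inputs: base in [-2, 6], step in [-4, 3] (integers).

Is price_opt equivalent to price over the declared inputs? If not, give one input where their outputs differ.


Try base=4, step=-4.
price: total becomes 8; next ((abs(total) > (9 - -1)) && ((-4 + 4) <= (total + total))) evaluates to false; next (((base - total) - abs(base)) < max(step, total)) evaluates to true; next base becomes -16; next final value -8
price_opt: total becomes 9; next (abs(total) > (9 - -1)) evaluates to false; next (((base - total) - abs(base)) < max(step, total)) evaluates to true; next base becomes -16; next final value -9
-8 != -9, so the rewrite changes behavior.
verdict: not equivalent; witness: base=4, step=-4


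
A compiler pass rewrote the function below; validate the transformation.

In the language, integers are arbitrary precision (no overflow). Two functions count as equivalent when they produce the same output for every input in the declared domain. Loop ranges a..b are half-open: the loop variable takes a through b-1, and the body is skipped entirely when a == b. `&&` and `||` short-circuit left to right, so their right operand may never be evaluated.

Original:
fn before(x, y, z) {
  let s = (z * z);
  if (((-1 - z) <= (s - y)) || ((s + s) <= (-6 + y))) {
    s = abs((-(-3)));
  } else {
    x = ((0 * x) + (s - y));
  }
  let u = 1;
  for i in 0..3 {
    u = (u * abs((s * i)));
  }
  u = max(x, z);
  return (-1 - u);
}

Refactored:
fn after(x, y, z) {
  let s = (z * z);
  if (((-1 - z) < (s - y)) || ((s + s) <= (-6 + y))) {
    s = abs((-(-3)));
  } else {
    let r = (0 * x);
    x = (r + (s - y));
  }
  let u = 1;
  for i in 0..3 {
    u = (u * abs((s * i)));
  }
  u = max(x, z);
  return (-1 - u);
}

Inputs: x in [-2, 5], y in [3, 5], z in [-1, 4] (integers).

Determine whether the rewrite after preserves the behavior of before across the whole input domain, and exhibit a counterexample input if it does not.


On input x=2, y=3, z=1, before returns -3 while after returns -2.
verdict: not equivalent; witness: x=2, y=3, z=1


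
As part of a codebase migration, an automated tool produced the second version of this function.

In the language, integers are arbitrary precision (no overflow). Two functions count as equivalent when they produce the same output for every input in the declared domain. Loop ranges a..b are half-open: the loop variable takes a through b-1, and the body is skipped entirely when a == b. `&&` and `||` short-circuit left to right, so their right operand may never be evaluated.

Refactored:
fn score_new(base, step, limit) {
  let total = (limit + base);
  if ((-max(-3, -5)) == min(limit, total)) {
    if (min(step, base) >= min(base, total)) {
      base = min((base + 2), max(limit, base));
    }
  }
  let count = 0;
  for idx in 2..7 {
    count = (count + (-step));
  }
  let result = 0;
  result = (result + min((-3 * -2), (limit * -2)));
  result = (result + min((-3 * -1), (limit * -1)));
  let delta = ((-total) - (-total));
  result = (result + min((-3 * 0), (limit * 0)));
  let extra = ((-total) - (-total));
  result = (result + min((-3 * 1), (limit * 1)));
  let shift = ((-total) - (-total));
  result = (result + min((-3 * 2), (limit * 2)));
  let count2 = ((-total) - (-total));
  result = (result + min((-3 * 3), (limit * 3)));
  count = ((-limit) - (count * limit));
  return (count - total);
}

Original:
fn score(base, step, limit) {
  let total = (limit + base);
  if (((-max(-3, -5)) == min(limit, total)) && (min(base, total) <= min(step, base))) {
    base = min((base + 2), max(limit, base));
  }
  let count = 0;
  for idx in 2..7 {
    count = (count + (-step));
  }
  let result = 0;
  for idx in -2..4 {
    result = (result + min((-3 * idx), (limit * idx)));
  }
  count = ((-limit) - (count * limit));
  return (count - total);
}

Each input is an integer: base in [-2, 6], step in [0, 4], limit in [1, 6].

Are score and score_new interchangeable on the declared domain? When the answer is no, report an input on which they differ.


The two versions differ — the changes include loop structure differs; and branching structure differs; and local variable names differ; and comparison usage differs; and statement counts differ; and min/max/abs usage differs; and constant usage differs; and boolean connective usage differs; and arithmetic usage differs.
Spot check at base=6, step=1, limit=4 — score: total=10, then (((-max(-3, -5)) == min(limit, total)) && (min(base, total) <= min(step, base))) is false, then count=0, then (idx=2), then count=-1, then (idx=3), then count=-2, then (idx=4), then count=-3, then (idx=5), then count=-4, then (idx=6), then count=-5, then result=0, then (idx=-2), then result=-8, then (idx=-1), then result=-12, then (idx=0), then result=-12, then (idx=1), then result=-15, then (idx=2), then result=-21, then (idx=3), then result=-30, then count=16, then returns 6. score_new: total=10, then ((-max(-3, -5)) == min(limit, total)) is false, then count=0, then (idx=2), then count=-1, then (idx=3), then count=-2, then (idx=4), then count=-3, then (idx=5), then count=-4, then (idx=6), then count=-5, then result=0, then result=-8, then result=-12, then delta=0, then result=-12, then extra=0, then result=-15, then shift=0, then result=-21, then count2=0, then result=-30, then count=16, then returns 6. Both give 6.
Every one of the 270 inputs gives matching results.
verdict: equivalent
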